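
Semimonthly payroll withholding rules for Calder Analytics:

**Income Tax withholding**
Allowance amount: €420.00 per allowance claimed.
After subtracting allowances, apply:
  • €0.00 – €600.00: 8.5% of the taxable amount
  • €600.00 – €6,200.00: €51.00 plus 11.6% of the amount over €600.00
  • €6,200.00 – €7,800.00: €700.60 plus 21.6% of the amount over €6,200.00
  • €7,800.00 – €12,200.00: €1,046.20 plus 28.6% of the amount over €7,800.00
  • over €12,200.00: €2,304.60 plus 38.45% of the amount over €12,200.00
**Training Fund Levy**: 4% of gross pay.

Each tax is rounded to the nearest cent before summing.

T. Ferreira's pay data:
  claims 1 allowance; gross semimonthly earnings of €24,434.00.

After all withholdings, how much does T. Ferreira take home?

Income Tax: taxable = €24,434.00 − 1×€420.00 = €24,014.00
  €2,304.60 + 38.45% × (€24,014.00 − €12,200.00) = €2,304.60 + 38.45% × €11,814.00 = €6,847.08
Training Fund Levy: 4% × €24,434.00 = €977.36
Total withheld: €6,847.08 + €977.36 = €7,824.44
Net pay: €24,434.00 − €7,824.44 = €16,609.56

€16,609.56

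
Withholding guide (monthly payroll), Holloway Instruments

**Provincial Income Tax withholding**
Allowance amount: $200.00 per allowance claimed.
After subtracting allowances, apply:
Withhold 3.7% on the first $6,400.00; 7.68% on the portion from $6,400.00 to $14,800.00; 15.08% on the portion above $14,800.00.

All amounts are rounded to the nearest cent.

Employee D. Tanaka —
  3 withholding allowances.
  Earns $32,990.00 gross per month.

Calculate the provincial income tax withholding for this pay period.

Provincial Income Tax: taxable = $32,990.00 − 3×$200.00 = $32,390.00
  $881.92 + 15.08% × ($32,390.00 − $14,800.00) = $881.92 + 15.08% × $17,590.00 = $3,534.49

$3,534.49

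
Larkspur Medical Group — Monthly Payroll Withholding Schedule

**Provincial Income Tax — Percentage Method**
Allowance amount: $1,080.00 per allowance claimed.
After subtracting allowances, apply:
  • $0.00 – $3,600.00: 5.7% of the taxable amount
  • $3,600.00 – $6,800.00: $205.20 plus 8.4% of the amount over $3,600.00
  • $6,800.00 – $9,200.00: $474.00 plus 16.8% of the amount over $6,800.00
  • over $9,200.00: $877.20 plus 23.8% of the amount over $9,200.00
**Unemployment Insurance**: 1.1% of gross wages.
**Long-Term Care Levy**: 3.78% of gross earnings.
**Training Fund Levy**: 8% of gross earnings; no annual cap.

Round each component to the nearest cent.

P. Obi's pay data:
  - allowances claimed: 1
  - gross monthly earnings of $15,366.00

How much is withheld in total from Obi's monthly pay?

$4,066.81

Provincial Income Tax: taxable = $15,366.00 − 1×$1,080.00 = $14,286.00
  $877.20 + 23.8% × ($14,286.00 − $9,200.00) = $877.20 + 23.8% × $5,086.00 = $2,087.67
Unemployment Insurance: 1.1% × $15,366.00 = $169.03
Long-Term Care Levy: 3.78% × $15,366.00 = $580.83
Training Fund Levy: 8% × $15,366.00 = $1,229.28
Total: $2,087.67 + $169.03 + $580.83 + $1,229.28 = $4,066.81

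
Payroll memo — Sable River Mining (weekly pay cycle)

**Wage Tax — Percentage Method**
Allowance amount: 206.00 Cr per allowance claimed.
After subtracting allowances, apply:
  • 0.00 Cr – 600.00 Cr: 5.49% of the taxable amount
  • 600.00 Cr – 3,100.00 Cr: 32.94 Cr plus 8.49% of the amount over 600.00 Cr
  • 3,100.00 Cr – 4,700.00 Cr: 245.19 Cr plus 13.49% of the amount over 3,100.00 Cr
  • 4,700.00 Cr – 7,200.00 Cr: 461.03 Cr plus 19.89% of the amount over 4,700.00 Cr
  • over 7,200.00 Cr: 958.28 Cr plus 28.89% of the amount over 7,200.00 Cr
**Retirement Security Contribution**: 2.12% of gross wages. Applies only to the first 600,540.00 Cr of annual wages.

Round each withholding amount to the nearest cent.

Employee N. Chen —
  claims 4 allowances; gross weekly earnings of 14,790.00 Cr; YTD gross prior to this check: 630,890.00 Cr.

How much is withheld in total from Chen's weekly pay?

2,912.98 Cr

Wage Tax: taxable = 14,790.00 Cr − 4×206.00 Cr = 13,966.00 Cr
  958.28 Cr + 28.89% × (13,966.00 Cr − 7,200.00 Cr) = 958.28 Cr + 28.89% × 6,766.00 Cr = 2,912.98 Cr
Retirement Security Contribution: YTD 630,890.00 Cr ≥ cap 600,540.00 Cr → 0.00 Cr
Total: 2,912.98 Cr + 0.00 Cr = 2,912.98 Cr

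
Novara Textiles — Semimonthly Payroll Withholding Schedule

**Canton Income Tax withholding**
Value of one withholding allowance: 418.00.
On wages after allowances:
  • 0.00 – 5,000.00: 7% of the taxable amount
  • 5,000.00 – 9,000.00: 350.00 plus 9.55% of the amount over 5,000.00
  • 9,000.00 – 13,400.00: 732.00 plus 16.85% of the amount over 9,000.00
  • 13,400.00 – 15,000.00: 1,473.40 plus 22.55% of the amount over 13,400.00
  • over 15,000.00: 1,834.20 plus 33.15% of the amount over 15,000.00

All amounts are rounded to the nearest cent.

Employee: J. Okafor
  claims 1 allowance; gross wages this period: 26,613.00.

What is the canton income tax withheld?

5,545.34

Canton Income Tax: taxable = 26,613.00 − 1×418.00 = 26,195.00
  1,834.20 + 33.15% × (26,195.00 − 15,000.00) = 1,834.20 + 33.15% × 11,195.00 = 5,545.34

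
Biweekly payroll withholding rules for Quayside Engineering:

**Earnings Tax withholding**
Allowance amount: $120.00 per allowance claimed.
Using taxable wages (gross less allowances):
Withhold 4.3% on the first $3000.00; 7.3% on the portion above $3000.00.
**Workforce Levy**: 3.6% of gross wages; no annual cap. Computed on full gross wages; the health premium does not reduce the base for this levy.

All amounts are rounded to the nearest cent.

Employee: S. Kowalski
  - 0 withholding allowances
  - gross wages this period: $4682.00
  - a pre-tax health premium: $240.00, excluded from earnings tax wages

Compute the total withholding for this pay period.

Earnings Tax: taxable = $4682.00 − $240.00 = $4442.00
  $129.00 + 7.3% × ($4442.00 − $3000.00) = $129.00 + 7.3% × $1442.00 = $234.27
Workforce Levy: 3.6% × $4682.00 = $168.55
Total: $234.27 + $168.55 = $402.82

$402.82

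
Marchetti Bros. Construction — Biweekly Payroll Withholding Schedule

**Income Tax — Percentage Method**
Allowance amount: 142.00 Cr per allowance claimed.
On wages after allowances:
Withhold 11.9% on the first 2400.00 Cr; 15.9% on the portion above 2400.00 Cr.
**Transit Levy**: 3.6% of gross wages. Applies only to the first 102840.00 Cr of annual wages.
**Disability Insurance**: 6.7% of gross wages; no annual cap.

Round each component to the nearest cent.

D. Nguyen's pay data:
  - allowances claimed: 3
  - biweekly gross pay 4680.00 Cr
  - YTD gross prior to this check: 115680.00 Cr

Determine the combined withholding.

893.95 Cr

Income Tax: taxable = 4680.00 Cr − 3×142.00 Cr = 4254.00 Cr
  285.60 Cr + 15.9% × (4254.00 Cr − 2400.00 Cr) = 285.60 Cr + 15.9% × 1854.00 Cr = 580.39 Cr
Transit Levy: YTD 115680.00 Cr ≥ cap 102840.00 Cr → 0.00 Cr
Disability Insurance: 6.7% × 4680.00 Cr = 313.56 Cr
Total: 580.39 Cr + 0.00 Cr + 313.56 Cr = 893.95 Cr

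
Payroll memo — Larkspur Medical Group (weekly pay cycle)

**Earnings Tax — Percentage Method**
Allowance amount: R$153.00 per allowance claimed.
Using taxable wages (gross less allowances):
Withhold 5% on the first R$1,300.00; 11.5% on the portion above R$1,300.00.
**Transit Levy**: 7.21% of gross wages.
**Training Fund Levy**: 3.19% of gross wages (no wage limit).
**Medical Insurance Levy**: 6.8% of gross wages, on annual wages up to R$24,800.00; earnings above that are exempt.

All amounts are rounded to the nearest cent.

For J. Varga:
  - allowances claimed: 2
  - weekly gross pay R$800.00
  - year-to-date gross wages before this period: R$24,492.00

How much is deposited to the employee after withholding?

Earnings Tax: taxable = R$800.00 − 2×R$153.00 = R$494.00
  5% × R$494.00 = R$24.70
Transit Levy: 7.21% × R$800.00 = R$57.68
Training Fund Levy: 3.19% × R$800.00 = R$25.52
Medical Insurance Levy: cap R$24,800.00 − YTD R$24,492.00 = R$308.00 subject; 6.8% × R$308.00 = R$20.94
Total withheld: R$24.70 + R$57.68 + R$25.52 + R$20.94 = R$128.84
Net pay: R$800.00 − R$128.84 = R$671.16

R$671.16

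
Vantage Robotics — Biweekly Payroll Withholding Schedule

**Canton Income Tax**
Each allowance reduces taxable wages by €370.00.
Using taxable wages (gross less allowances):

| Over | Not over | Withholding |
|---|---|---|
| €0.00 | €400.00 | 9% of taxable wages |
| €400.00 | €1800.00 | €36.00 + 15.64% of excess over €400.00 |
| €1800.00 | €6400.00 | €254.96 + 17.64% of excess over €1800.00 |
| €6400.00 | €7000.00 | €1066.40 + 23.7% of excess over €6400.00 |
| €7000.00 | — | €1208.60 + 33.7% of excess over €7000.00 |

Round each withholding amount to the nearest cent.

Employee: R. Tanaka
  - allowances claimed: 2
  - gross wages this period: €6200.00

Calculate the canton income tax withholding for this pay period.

€900.58

Canton Income Tax: taxable = €6200.00 − 2×€370.00 = €5460.00
  €254.96 + 17.64% × (€5460.00 − €1800.00) = €254.96 + 17.64% × €3660.00 = €900.58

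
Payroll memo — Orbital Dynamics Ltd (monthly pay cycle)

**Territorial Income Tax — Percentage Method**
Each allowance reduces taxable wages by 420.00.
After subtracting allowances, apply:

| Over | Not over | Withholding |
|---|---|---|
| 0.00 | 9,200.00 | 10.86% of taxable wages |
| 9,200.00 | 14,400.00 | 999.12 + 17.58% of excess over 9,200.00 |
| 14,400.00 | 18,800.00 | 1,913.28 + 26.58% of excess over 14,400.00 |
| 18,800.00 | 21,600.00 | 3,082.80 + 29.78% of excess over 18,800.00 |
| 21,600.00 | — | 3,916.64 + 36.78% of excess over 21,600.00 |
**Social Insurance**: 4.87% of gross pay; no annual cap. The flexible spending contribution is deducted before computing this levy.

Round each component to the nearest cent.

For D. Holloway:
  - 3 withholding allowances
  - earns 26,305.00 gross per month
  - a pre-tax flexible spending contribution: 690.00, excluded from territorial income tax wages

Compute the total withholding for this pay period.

6,177.38

Territorial Income Tax: taxable = 26,305.00 − 690.00 − 3×420.00 = 24,355.00
  3,916.64 + 36.78% × (24,355.00 − 21,600.00) = 3,916.64 + 36.78% × 2,755.00 = 4,929.93
Social Insurance: 4.87% × 25,615.00 = 1,247.45
Total: 4,929.93 + 1,247.45 = 6,177.38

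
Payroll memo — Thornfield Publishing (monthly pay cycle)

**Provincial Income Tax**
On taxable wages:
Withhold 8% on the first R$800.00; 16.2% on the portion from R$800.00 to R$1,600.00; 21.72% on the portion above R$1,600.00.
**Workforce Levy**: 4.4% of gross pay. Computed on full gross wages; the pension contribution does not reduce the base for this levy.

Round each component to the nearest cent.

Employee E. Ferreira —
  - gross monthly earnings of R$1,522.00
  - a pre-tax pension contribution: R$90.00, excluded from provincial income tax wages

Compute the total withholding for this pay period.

Provincial Income Tax: taxable = R$1,522.00 − R$90.00 = R$1,432.00
  R$64.00 + 16.2% × (R$1,432.00 − R$800.00) = R$64.00 + 16.2% × R$632.00 = R$166.38
Workforce Levy: 4.4% × R$1,522.00 = R$66.97
Total: R$166.38 + R$66.97 = R$233.35

R$233.35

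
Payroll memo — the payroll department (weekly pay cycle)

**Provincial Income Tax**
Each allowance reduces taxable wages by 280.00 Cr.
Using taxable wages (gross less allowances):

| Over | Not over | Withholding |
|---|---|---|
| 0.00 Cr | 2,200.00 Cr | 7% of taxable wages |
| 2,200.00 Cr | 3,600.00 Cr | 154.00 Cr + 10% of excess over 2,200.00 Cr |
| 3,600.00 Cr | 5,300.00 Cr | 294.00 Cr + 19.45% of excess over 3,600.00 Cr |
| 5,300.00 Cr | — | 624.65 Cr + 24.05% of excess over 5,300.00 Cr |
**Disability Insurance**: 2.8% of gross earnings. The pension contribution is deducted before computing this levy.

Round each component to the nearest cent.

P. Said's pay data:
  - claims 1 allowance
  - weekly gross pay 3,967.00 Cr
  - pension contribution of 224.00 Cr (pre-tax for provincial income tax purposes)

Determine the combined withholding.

Provincial Income Tax: taxable = 3,967.00 Cr − 224.00 Cr − 1×280.00 Cr = 3,463.00 Cr
  154.00 Cr + 10% × (3,463.00 Cr − 2,200.00 Cr) = 154.00 Cr + 10% × 1,263.00 Cr = 280.30 Cr
Disability Insurance: 2.8% × 3,743.00 Cr = 104.80 Cr
Total: 280.30 Cr + 104.80 Cr = 385.10 Cr

385.10 Cr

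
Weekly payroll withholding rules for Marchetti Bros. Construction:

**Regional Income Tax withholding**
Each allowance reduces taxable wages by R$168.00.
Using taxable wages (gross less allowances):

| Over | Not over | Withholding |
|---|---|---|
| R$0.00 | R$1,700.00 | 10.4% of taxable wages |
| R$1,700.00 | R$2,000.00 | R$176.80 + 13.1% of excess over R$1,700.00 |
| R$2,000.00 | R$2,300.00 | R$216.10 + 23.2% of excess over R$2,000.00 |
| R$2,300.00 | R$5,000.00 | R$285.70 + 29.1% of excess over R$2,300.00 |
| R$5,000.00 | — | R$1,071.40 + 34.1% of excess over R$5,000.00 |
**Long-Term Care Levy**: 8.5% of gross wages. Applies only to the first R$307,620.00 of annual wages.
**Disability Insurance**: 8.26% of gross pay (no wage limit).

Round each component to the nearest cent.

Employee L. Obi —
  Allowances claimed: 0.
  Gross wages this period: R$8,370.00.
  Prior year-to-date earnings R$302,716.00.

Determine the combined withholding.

R$3,328.77

Regional Income Tax: taxable = R$8,370.00
  R$1,071.40 + 34.1% × (R$8,370.00 − R$5,000.00) = R$1,071.40 + 34.1% × R$3,370.00 = R$2,220.57
Long-Term Care Levy: cap R$307,620.00 − YTD R$302,716.00 = R$4,904.00 subject; 8.5% × R$4,904.00 = R$416.84
Disability Insurance: 8.26% × R$8,370.00 = R$691.36
Total: R$2,220.57 + R$416.84 + R$691.36 = R$3,328.77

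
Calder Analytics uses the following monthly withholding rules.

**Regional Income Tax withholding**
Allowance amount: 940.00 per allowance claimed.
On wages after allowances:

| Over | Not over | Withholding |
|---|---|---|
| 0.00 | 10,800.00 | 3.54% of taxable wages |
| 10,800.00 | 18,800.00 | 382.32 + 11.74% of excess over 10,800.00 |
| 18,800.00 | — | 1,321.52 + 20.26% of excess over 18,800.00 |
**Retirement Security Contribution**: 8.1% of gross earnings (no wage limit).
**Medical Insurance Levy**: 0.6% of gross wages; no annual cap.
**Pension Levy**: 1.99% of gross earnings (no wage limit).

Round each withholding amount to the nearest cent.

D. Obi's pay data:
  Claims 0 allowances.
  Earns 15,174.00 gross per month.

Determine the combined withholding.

2,517.92

Regional Income Tax: taxable = 15,174.00
  382.32 + 11.74% × (15,174.00 − 10,800.00) = 382.32 + 11.74% × 4,374.00 = 895.83
Retirement Security Contribution: 8.1% × 15,174.00 = 1,229.09
Medical Insurance Levy: 0.6% × 15,174.00 = 91.04
Pension Levy: 1.99% × 15,174.00 = 301.96
Total: 895.83 + 1,229.09 + 91.04 + 301.96 = 2,517.92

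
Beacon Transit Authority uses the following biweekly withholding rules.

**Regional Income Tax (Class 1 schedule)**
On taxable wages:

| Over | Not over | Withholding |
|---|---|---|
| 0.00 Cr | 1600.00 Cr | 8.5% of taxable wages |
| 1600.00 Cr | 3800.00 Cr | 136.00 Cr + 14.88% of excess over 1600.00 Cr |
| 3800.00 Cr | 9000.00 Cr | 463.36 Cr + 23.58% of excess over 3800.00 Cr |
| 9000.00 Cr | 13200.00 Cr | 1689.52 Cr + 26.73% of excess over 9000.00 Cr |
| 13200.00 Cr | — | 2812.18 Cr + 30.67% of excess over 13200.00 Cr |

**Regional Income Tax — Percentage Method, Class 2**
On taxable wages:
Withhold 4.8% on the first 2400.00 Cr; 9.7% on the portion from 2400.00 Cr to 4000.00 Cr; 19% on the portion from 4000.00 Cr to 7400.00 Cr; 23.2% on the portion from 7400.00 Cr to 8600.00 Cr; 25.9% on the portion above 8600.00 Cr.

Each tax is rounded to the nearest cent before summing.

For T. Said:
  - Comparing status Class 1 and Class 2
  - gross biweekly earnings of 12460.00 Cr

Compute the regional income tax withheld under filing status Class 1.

2614.38 Cr

Regional Income Tax (Class 1): taxable = 12460.00 Cr
  1689.52 Cr + 26.73% × (12460.00 Cr − 9000.00 Cr) = 1689.52 Cr + 26.73% × 3460.00 Cr = 2614.38 Cr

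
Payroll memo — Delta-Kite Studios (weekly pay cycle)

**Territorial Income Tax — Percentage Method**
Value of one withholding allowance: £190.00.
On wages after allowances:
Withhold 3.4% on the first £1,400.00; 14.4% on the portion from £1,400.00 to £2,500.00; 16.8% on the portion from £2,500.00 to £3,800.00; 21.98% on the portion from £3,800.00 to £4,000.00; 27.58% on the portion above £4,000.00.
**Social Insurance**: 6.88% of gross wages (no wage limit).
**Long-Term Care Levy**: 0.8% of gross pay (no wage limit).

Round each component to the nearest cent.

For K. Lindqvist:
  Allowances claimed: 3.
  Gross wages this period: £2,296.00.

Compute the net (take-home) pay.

£2,025.13

Territorial Income Tax: taxable = £2,296.00 − 3×£190.00 = £1,726.00
  £47.60 + 14.4% × (£1,726.00 − £1,400.00) = £47.60 + 14.4% × £326.00 = £94.54
Social Insurance: 6.88% × £2,296.00 = £157.96
Long-Term Care Levy: 0.8% × £2,296.00 = £18.37
Total withheld: £94.54 + £157.96 + £18.37 = £270.87
Net pay: £2,296.00 − £270.87 = £2,025.13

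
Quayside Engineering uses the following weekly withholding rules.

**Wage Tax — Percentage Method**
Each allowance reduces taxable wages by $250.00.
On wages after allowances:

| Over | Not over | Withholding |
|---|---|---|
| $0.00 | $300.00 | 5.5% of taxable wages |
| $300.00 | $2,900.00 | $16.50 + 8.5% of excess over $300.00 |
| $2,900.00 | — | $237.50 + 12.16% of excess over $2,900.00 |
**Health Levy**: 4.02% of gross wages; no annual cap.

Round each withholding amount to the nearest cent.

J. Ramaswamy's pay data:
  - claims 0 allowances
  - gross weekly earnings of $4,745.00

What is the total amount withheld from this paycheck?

$652.60

Wage Tax: taxable = $4,745.00
  $237.50 + 12.16% × ($4,745.00 − $2,900.00) = $237.50 + 12.16% × $1,845.00 = $461.85
Health Levy: 4.02% × $4,745.00 = $190.75
Total: $461.85 + $190.75 = $652.60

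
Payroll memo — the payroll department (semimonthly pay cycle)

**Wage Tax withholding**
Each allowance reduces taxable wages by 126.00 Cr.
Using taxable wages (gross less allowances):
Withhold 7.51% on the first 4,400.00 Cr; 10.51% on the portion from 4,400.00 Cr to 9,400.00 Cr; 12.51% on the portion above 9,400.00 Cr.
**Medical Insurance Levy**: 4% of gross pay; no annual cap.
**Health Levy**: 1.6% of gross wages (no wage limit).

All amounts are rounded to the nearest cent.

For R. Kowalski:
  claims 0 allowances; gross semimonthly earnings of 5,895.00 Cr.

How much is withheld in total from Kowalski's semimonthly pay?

Wage Tax: taxable = 5,895.00 Cr
  330.44 Cr + 10.51% × (5,895.00 Cr − 4,400.00 Cr) = 330.44 Cr + 10.51% × 1,495.00 Cr = 487.56 Cr
Medical Insurance Levy: 4% × 5,895.00 Cr = 235.80 Cr
Health Levy: 1.6% × 5,895.00 Cr = 94.32 Cr
Total: 487.56 Cr + 235.80 Cr + 94.32 Cr = 817.68 Cr

817.68 Cr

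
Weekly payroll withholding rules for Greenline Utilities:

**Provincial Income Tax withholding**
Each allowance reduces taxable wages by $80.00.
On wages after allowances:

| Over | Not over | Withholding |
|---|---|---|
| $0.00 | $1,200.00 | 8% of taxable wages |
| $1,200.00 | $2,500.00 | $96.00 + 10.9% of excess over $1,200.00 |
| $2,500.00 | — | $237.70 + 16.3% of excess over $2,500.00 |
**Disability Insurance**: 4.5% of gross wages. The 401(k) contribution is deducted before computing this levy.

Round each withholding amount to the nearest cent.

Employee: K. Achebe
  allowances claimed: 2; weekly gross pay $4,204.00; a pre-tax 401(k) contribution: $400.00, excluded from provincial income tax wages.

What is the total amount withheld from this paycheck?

$595.35

Provincial Income Tax: taxable = $4,204.00 − $400.00 − 2×$80.00 = $3,644.00
  $237.70 + 16.3% × ($3,644.00 − $2,500.00) = $237.70 + 16.3% × $1,144.00 = $424.17
Disability Insurance: 4.5% × $3,804.00 = $171.18
Total: $424.17 + $171.18 = $595.35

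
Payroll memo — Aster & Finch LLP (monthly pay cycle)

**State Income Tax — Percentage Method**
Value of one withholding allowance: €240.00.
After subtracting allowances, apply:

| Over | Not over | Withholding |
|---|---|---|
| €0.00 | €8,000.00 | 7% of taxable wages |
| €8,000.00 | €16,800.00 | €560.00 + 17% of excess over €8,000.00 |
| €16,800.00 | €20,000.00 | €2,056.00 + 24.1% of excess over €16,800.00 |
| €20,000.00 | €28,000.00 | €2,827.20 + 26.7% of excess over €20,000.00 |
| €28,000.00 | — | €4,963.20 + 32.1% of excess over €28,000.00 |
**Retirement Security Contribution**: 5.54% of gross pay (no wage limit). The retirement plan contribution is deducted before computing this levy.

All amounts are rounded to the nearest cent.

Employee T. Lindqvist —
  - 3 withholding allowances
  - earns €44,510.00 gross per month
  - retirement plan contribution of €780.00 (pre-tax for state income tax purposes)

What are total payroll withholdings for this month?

€12,204.05

State Income Tax: taxable = €44,510.00 − €780.00 − 3×€240.00 = €43,010.00
  €4,963.20 + 32.1% × (€43,010.00 − €28,000.00) = €4,963.20 + 32.1% × €15,010.00 = €9,781.41
Retirement Security Contribution: 5.54% × €43,730.00 = €2,422.64
Total: €9,781.41 + €2,422.64 = €12,204.05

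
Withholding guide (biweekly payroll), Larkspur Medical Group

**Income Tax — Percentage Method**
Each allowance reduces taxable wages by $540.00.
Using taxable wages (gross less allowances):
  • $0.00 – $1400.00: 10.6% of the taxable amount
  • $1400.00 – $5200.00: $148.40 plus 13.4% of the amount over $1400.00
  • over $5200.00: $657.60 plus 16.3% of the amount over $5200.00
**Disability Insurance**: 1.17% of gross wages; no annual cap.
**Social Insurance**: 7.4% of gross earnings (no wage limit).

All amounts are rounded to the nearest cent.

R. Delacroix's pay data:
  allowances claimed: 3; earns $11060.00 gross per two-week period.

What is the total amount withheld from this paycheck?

Income Tax: taxable = $11060.00 − 3×$540.00 = $9440.00
  $657.60 + 16.3% × ($9440.00 − $5200.00) = $657.60 + 16.3% × $4240.00 = $1348.72
Disability Insurance: 1.17% × $11060.00 = $129.40
Social Insurance: 7.4% × $11060.00 = $818.44
Total: $1348.72 + $129.40 + $818.44 = $2296.56

$2296.56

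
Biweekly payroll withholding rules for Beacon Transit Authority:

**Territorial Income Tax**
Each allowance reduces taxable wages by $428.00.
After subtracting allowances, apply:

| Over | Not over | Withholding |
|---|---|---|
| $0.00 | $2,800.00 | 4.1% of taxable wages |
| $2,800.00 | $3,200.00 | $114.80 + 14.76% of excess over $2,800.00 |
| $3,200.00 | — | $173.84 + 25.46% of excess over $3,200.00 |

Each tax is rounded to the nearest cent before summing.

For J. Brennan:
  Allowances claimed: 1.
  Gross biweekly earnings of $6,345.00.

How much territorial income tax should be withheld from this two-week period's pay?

Territorial Income Tax: taxable = $6,345.00 − 1×$428.00 = $5,917.00
  $173.84 + 25.46% × ($5,917.00 − $3,200.00) = $173.84 + 25.46% × $2,717.00 = $865.59

$865.59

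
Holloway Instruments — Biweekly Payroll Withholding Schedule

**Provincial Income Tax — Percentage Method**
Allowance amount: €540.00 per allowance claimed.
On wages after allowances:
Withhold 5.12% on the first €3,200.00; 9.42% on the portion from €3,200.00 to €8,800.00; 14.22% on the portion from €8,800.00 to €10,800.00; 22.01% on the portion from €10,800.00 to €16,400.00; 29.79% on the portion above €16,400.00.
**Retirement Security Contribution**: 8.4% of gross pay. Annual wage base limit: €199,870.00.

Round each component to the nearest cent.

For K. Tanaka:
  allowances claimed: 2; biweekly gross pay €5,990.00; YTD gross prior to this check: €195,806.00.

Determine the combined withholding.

Provincial Income Tax: taxable = €5,990.00 − 2×€540.00 = €4,910.00
  €163.84 + 9.42% × (€4,910.00 − €3,200.00) = €163.84 + 9.42% × €1,710.00 = €324.92
Retirement Security Contribution: cap €199,870.00 − YTD €195,806.00 = €4,064.00 subject; 8.4% × €4,064.00 = €341.38
Total: €324.92 + €341.38 = €666.30

€666.30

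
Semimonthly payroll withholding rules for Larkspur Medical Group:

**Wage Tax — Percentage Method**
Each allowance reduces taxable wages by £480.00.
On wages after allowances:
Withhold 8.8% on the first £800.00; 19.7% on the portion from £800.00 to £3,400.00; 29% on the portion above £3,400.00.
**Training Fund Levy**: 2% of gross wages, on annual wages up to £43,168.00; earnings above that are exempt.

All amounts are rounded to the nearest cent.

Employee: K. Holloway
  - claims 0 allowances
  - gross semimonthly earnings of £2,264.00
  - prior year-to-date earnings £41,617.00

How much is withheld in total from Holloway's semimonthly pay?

Wage Tax: taxable = £2,264.00
  £70.40 + 19.7% × (£2,264.00 − £800.00) = £70.40 + 19.7% × £1,464.00 = £358.81
Training Fund Levy: cap £43,168.00 − YTD £41,617.00 = £1,551.00 subject; 2% × £1,551.00 = £31.02
Total: £358.81 + £31.02 = £389.83

£389.83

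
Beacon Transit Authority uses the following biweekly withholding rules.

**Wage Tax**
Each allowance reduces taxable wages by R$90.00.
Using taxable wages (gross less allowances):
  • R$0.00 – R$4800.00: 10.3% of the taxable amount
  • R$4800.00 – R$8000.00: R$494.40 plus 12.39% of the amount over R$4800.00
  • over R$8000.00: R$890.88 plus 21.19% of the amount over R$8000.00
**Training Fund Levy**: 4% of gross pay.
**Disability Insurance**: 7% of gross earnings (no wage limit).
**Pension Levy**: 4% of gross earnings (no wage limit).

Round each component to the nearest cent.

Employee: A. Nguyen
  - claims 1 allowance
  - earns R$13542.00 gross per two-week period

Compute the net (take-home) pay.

R$9464.54

Wage Tax: taxable = R$13542.00 − 1×R$90.00 = R$13452.00
  R$890.88 + 21.19% × (R$13452.00 − R$8000.00) = R$890.88 + 21.19% × R$5452.00 = R$2046.16
Training Fund Levy: 4% × R$13542.00 = R$541.68
Disability Insurance: 7% × R$13542.00 = R$947.94
Pension Levy: 4% × R$13542.00 = R$541.68
Total withheld: R$2046.16 + R$541.68 + R$947.94 + R$541.68 = R$4077.46
Net pay: R$13542.00 − R$4077.46 = R$9464.54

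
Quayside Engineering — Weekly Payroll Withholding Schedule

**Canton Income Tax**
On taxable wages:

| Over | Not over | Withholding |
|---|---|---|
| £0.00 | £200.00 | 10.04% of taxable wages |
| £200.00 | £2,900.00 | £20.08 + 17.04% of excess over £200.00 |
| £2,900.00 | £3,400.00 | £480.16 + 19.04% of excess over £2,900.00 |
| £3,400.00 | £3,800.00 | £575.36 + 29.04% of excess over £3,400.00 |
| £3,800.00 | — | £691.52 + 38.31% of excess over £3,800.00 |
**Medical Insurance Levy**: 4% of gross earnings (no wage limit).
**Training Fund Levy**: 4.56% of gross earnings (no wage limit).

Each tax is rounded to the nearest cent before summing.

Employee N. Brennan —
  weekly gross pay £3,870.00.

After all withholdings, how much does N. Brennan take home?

£2,820.39

Canton Income Tax: taxable = £3,870.00
  £691.52 + 38.31% × (£3,870.00 − £3,800.00) = £691.52 + 38.31% × £70.00 = £718.34
Medical Insurance Levy: 4% × £3,870.00 = £154.80
Training Fund Levy: 4.56% × £3,870.00 = £176.47
Total withheld: £718.34 + £154.80 + £176.47 = £1,049.61
Net pay: £3,870.00 − £1,049.61 = £2,820.39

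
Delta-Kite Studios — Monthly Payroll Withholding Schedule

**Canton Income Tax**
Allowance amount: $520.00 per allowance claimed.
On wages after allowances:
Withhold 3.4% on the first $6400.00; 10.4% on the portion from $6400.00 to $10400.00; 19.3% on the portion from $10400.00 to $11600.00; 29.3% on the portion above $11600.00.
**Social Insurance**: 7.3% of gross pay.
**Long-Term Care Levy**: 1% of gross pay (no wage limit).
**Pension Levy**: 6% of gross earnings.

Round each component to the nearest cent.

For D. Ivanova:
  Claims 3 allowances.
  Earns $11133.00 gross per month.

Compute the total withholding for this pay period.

$2139.61

Canton Income Tax: taxable = $11133.00 − 3×$520.00 = $9573.00
  $217.60 + 10.4% × ($9573.00 − $6400.00) = $217.60 + 10.4% × $3173.00 = $547.59
Social Insurance: 7.3% × $11133.00 = $812.71
Long-Term Care Levy: 1% × $11133.00 = $111.33
Pension Levy: 6% × $11133.00 = $667.98
Total: $547.59 + $812.71 + $111.33 + $667.98 = $2139.61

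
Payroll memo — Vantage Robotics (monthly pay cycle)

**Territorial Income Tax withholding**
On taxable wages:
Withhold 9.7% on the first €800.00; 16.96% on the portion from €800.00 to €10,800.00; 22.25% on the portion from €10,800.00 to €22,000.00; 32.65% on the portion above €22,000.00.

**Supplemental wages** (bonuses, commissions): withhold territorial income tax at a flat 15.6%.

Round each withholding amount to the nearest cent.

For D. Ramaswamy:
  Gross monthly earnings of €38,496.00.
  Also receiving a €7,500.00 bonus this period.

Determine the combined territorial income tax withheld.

€10,821.54

Territorial Income Tax: taxable = €38,496.00
  €4,265.60 + 32.65% × (€38,496.00 − €22,000.00) = €4,265.60 + 32.65% × €16,496.00 = €9,651.54
Supplemental (15.6% flat on bonus): 15.6% × €7,500.00 = €1,170.00
Total territorial income tax: €9,651.54 + €1,170.00 = €10,821.54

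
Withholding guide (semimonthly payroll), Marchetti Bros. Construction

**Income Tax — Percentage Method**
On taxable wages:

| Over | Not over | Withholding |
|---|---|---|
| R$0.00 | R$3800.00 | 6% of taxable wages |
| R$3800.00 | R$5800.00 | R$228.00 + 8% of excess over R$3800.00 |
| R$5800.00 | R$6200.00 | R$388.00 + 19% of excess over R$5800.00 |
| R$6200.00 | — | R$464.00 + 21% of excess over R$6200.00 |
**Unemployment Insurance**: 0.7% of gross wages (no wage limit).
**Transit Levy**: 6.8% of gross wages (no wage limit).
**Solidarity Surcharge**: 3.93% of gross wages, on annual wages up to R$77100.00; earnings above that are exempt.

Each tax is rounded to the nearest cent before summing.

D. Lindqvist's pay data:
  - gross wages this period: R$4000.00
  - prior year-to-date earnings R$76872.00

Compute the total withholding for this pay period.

Income Tax: taxable = R$4000.00
  R$228.00 + 8% × (R$4000.00 − R$3800.00) = R$228.00 + 8% × R$200.00 = R$244.00
Unemployment Insurance: 0.7% × R$4000.00 = R$28.00
Transit Levy: 6.8% × R$4000.00 = R$272.00
Solidarity Surcharge: cap R$77100.00 − YTD R$76872.00 = R$228.00 subject; 3.93% × R$228.00 = R$8.96
Total: R$244.00 + R$28.00 + R$272.00 + R$8.96 = R$552.96

R$552.96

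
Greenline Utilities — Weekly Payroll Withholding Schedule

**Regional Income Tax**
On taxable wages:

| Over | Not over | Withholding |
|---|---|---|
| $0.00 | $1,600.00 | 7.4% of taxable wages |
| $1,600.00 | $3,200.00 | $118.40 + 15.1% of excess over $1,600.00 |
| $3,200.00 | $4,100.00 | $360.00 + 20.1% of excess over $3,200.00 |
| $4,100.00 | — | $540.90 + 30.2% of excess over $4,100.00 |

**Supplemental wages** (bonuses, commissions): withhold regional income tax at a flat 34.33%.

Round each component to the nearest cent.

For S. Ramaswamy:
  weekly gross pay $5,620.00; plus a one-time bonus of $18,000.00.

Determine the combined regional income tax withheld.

$7,179.34

Regional Income Tax: taxable = $5,620.00
  $540.90 + 30.2% × ($5,620.00 − $4,100.00) = $540.90 + 30.2% × $1,520.00 = $999.94
Supplemental (34.33% flat on bonus): 34.33% × $18,000.00 = $6,179.40
Total regional income tax: $999.94 + $6,179.40 = $7,179.34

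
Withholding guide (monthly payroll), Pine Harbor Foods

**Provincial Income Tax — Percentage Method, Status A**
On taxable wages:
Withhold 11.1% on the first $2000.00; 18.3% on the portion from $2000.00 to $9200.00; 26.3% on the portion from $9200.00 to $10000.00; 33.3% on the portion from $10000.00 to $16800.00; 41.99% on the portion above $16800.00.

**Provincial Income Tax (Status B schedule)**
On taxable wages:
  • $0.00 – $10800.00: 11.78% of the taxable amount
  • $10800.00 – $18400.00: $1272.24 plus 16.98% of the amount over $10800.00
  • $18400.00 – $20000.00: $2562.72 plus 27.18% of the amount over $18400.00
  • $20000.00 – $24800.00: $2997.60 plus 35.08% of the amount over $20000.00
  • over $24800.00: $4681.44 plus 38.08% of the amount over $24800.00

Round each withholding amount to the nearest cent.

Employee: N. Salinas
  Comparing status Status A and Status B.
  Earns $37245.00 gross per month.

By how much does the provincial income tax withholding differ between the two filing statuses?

Provincial Income Tax (Status A): taxable = $37245.00
  $4014.40 + 41.99% × ($37245.00 − $16800.00) = $4014.40 + 41.99% × $20445.00 = $12599.26
Provincial Income Tax (Status B): taxable = $37245.00
  $4681.44 + 38.08% × ($37245.00 − $24800.00) = $4681.44 + 38.08% × $12445.00 = $9420.50
Difference: |$12599.26 − $9420.50| = $3178.76 (higher under Status A)

$3178.76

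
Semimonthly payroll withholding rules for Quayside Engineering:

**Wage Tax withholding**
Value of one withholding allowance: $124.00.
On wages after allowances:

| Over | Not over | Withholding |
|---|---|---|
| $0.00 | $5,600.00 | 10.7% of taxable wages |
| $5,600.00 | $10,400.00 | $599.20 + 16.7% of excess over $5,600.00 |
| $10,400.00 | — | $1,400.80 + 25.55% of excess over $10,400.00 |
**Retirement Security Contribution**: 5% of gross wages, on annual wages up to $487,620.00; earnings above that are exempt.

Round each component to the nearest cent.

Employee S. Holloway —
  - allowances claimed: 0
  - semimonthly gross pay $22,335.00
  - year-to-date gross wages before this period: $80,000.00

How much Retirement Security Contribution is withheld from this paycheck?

Retirement Security Contribution: 5% × $22,335.00 = $1,116.75

$1,116.75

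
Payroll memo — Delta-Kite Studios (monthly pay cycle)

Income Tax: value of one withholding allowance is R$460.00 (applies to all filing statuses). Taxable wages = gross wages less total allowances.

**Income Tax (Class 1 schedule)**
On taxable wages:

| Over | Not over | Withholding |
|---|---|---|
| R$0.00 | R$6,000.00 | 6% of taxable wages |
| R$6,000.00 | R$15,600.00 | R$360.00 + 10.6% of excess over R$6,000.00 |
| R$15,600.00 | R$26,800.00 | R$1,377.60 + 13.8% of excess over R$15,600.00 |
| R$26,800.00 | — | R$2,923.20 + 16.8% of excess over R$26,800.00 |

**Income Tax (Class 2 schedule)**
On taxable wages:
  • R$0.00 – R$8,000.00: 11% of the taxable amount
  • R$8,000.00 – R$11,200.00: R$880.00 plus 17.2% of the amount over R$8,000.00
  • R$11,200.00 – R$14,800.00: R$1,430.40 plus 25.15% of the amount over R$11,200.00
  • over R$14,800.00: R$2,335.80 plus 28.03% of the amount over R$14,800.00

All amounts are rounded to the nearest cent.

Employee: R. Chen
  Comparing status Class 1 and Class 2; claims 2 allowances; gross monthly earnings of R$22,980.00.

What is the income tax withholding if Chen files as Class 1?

Income Tax (Class 1): taxable = R$22,980.00 − 2×R$460.00 = R$22,060.00
  R$1,377.60 + 13.8% × (R$22,060.00 − R$15,600.00) = R$1,377.60 + 13.8% × R$6,460.00 = R$2,269.08

R$2,269.08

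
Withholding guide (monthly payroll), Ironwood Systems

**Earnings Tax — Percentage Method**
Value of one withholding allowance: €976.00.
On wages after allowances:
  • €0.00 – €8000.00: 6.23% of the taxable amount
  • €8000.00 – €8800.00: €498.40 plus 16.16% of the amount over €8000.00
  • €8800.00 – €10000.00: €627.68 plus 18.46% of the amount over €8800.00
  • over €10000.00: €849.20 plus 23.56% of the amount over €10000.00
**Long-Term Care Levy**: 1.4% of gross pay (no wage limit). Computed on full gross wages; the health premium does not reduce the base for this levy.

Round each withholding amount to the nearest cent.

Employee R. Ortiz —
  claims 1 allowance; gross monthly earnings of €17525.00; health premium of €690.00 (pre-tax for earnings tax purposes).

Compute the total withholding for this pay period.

€2474.93

Earnings Tax: taxable = €17525.00 − €690.00 − 1×€976.00 = €15859.00
  €849.20 + 23.56% × (€15859.00 − €10000.00) = €849.20 + 23.56% × €5859.00 = €2229.58
Long-Term Care Levy: 1.4% × €17525.00 = €245.35
Total: €2229.58 + €245.35 = €2474.93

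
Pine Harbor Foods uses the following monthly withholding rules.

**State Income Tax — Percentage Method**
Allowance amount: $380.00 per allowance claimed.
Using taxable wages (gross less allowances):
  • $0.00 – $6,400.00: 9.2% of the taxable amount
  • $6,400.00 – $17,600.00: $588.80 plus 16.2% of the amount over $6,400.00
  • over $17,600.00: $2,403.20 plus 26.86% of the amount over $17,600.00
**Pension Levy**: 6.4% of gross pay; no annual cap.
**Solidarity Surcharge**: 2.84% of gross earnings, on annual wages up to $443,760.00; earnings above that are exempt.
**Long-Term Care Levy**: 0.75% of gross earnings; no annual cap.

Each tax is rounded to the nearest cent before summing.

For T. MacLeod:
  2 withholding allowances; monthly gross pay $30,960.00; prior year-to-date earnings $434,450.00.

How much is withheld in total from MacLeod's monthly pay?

$8,265.60

State Income Tax: taxable = $30,960.00 − 2×$380.00 = $30,200.00
  $2,403.20 + 26.86% × ($30,200.00 − $17,600.00) = $2,403.20 + 26.86% × $12,600.00 = $5,787.56
Pension Levy: 6.4% × $30,960.00 = $1,981.44
Solidarity Surcharge: cap $443,760.00 − YTD $434,450.00 = $9,310.00 subject; 2.84% × $9,310.00 = $264.40
Long-Term Care Levy: 0.75% × $30,960.00 = $232.20
Total: $5,787.56 + $1,981.44 + $264.40 + $232.20 = $8,265.60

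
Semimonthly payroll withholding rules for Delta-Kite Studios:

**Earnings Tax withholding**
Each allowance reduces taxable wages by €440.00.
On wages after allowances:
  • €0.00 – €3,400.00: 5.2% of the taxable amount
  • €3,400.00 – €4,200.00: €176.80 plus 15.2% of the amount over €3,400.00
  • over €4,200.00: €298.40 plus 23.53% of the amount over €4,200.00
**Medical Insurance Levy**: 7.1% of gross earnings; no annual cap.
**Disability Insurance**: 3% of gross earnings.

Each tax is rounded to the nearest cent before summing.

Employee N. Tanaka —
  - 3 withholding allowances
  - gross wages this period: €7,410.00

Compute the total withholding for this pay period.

€1,491.53

Earnings Tax: taxable = €7,410.00 − 3×€440.00 = €6,090.00
  €298.40 + 23.53% × (€6,090.00 − €4,200.00) = €298.40 + 23.53% × €1,890.00 = €743.12
Medical Insurance Levy: 7.1% × €7,410.00 = €526.11
Disability Insurance: 3% × €7,410.00 = €222.30
Total: €743.12 + €526.11 + €222.30 = €1,491.53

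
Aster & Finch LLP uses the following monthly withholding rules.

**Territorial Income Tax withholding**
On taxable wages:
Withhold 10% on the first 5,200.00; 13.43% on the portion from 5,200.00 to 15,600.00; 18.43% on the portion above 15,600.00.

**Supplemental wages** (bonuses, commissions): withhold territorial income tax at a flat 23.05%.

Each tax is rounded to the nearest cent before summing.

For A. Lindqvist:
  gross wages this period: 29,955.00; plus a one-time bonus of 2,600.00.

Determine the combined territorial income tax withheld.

5,161.65

Territorial Income Tax: taxable = 29,955.00
  1,916.72 + 18.43% × (29,955.00 − 15,600.00) = 1,916.72 + 18.43% × 14,355.00 = 4,562.35
Supplemental (23.05% flat on bonus): 23.05% × 2,600.00 = 599.30
Total territorial income tax: 4,562.35 + 599.30 = 5,161.65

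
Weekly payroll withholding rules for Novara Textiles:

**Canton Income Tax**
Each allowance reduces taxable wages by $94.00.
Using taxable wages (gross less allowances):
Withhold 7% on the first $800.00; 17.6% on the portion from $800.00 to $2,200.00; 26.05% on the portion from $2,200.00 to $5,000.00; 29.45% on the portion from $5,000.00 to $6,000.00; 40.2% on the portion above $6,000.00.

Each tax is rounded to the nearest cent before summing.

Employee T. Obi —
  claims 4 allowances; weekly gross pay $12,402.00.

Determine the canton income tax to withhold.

$3,748.75

Canton Income Tax: taxable = $12,402.00 − 4×$94.00 = $12,026.00
  $1,326.30 + 40.2% × ($12,026.00 − $6,000.00) = $1,326.30 + 40.2% × $6,026.00 = $3,748.75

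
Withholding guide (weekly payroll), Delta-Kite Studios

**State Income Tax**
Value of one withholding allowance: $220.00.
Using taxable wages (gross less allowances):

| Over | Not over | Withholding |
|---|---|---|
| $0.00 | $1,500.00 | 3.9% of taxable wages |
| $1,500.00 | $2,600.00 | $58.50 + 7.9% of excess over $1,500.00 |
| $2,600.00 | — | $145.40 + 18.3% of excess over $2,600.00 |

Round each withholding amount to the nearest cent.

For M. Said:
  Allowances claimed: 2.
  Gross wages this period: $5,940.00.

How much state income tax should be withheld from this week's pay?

$676.10

State Income Tax: taxable = $5,940.00 − 2×$220.00 = $5,500.00
  $145.40 + 18.3% × ($5,500.00 − $2,600.00) = $145.40 + 18.3% × $2,900.00 = $676.10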